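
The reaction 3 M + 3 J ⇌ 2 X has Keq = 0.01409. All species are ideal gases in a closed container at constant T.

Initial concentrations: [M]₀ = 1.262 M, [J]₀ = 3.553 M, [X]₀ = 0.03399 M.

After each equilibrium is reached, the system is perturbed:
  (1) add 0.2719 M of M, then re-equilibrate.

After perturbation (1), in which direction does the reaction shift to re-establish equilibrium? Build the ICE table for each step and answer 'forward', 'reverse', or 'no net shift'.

Q₀ = 1.2816e-05 vs Keq = 0.01409 ⇒ Q<K, forward
Step 1:
                   M          J          X
  Initial      1.262      3.553    0.03399
  Change     -0.5321    -0.5321     0.3547
  Equil       0.7299      3.021     0.3887
  solve Keq expr → x = 0.1774; check Q = 0.01409
Then add 0.2719 M of M.
Step 2:
                   M          J          X
  Initial      1.002      3.021     0.3887
  Change     -0.1298    -0.1298    0.08652
  Equil       0.8721      2.891     0.4752
  solve Keq expr → x = 0.04326; check Q = 0.01409

Direction: forward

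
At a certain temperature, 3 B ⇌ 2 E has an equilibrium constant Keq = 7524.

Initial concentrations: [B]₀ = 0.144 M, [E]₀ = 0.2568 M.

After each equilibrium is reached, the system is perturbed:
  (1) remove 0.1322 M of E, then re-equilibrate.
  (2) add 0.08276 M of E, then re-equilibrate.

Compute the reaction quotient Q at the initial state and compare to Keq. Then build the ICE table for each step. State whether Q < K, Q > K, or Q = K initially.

Q₀ = 22.09 vs Keq = 7524 ⇒ Q<K, forward
Step 1:
                  B         E
  Initial     0.144    0.2568
  Change    -0.1193   0.07955
  Equil     0.02468    0.3363
  solve Keq expr → x = 0.03977; check Q = 7524
Then remove 0.1322 M of E.
Step 2:
                  B         E
  Initial   0.02468    0.2041
  Change   -0.00673  0.004487
  Equil     0.01795    0.2086
  solve Keq expr → x = 0.002243; check Q = 7524
Then add 0.08276 M of E.
Step 3:
                  B         E
  Initial   0.01795    0.2914
  Change    0.00433 -0.002887
  Equil     0.02228    0.2885
  solve Keq expr → x = -0.001443; check Q = 7524

Q₀ = 22.09; Q < K (proceeds forward)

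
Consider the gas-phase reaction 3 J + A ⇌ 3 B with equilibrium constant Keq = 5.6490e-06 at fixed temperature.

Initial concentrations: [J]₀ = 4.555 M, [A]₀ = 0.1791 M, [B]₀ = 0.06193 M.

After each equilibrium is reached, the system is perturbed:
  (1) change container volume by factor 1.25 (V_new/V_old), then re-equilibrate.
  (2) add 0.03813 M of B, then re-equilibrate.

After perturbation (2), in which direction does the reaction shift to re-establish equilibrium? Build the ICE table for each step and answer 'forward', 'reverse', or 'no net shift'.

Q₀ = 1.4033e-05 vs Keq = 5.6490e-06 ⇒ Q>K, reverse
Step 1:
                   J          A          B
  I            4.555     0.1791    0.06193
  C          0.01561   0.005202   -0.01561
  E            4.571     0.1843    0.04632
  solve Keq expr → x = -0.005202; check Q = 5.6490e-06
Then change container volume by factor 1.25 (V_new/V_old).
Step 2:
                   J          A          B
  I            3.656     0.1474    0.03706
  C         0.002566 8.5530e-04  -0.002566
  E            3.659     0.1483    0.03449
  solve Keq expr → x = -8.5530e-04; check Q = 5.6490e-06
Then add 0.03813 M of B.
Step 3:
                   J          A          B
  I            3.659     0.1483    0.07262
  C          0.03685    0.01228   -0.03685
  E            3.696     0.1606    0.03578
  solve Keq expr → x = -0.01228; check Q = 5.6490e-06

Direction: reverse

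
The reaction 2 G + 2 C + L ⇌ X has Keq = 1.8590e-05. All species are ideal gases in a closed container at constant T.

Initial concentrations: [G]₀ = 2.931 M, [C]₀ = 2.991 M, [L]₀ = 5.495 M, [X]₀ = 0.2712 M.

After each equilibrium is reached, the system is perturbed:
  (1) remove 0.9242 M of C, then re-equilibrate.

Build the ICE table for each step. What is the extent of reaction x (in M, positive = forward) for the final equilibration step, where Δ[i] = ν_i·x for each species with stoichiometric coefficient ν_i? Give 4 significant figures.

x = -0.006948 M

Q₀ = 6.4218e-04 vs Keq = 1.8590e-05 ⇒ Q>K, reverse
Step 1:
                   G          C          L          X
  init         2.931      2.991      5.495     0.2712
  Δ           0.5113     0.5113     0.2557    -0.2557
  eq           3.442      3.502      5.751    0.01554
  solve Keq expr → x = -0.2557; check Q = 1.8590e-05
Then remove 0.9242 M of C.
Step 2:
                   G          C          L          X
  init         3.442      2.578      5.751    0.01554
  Δ           0.0139     0.0139   0.006948  -0.006948
  eq           3.456      2.592      5.758    0.00859
  solve Keq expr → x = -0.006948; check Q = 1.8590e-05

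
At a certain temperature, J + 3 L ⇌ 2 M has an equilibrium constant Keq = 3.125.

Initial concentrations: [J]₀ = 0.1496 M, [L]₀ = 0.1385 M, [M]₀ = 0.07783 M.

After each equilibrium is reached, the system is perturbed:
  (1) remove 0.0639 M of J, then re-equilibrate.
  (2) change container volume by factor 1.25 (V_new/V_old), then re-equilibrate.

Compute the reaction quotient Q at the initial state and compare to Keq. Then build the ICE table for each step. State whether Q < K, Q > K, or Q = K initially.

Q₀ = 15.24; Q > K (proceeds reverse)

Q₀ = 15.24 vs Keq = 3.125 ⇒ Q>K, reverse
Step 1:
                    J           L           M
  init         0.1496      0.1385     0.07783
  Δ           0.01258     0.03774    -0.02516
  eq           0.1622      0.1762     0.05267
  solve Keq expr → x = -0.01258; check Q = 3.125
Then remove 0.0639 M of J.
Step 2:
                    J           L           M
  init        0.09828      0.1762     0.05267
  Δ          0.003549     0.01065   -0.007097
  eq           0.1018      0.1869     0.04557
  solve Keq expr → x = -0.003549; check Q = 3.125
Then change container volume by factor 1.25 (V_new/V_old).
Step 3:
                    J           L           M
  init        0.08146      0.1495     0.03646
  Δ          0.002368    0.007105   -0.004737
  eq          0.08383      0.1566     0.03172
  solve Keq expr → x = -0.002368; check Q = 3.125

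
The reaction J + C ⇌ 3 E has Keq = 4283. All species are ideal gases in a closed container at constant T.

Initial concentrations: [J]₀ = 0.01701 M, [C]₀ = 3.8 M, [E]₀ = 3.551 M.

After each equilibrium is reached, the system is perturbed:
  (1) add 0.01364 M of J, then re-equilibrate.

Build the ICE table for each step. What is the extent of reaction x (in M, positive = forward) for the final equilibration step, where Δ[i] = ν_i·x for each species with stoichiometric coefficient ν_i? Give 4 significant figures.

x = 0.01353 M

Q₀ = 692.7 vs Keq = 4283 ⇒ Q<K, forward
Step 1:
                   J          C          E
  init       0.01701        3.8      3.551
  Δ         -0.01415   -0.01415    0.04244
  eq        0.002862      3.786      3.593
  solve Keq expr → x = 0.01415; check Q = 4283
Then add 0.01364 M of J.
Step 2:
                   J          C          E
  init        0.0165      3.786      3.593
  Δ         -0.01353   -0.01353    0.04059
  eq         0.00297      3.772      3.634
  solve Keq expr → x = 0.01353; check Q = 4283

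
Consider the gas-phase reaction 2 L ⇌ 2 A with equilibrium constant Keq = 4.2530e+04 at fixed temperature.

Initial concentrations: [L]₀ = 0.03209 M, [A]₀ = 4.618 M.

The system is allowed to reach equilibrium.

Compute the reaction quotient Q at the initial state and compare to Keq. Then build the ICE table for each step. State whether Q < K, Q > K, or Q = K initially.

Q₀ = 2.0709e+04; Q < K (proceeds forward)

Q₀ = 2.0709e+04 vs Keq = 4.2530e+04 ⇒ Q<K, forward
Step 1:
                    L           A
  I           0.03209       4.618
  C         -0.009651    0.009651
  E           0.02244       4.628
  solve Keq expr → x = 0.004825; check Q = 4.2530e+04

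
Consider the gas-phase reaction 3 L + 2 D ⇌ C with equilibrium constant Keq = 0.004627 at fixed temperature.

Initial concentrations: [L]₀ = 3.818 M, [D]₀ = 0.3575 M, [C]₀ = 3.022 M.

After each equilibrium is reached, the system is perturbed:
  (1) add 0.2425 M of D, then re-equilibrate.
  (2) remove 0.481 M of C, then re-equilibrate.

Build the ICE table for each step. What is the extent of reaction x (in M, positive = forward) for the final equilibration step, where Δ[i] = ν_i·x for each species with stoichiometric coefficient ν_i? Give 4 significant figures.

x = 0.04883 M

Q₀ = 0.4248 vs Keq = 0.004627 ⇒ Q>K, reverse
Step 1:
                   L          D          C
  Initial      3.818     0.3575      3.022
  Change       1.931      1.287    -0.6436
  Equil        5.749      1.645      2.378
  solve Keq expr → x = -0.6436; check Q = 0.004627
Then add 0.2425 M of D.
Step 2:
                   L          D          C
  Initial      5.749      1.887      2.378
  Change     -0.1963    -0.1309    0.06543
  Equil        5.553      1.756      2.444
  solve Keq expr → x = 0.06543; check Q = 0.004627
Then remove 0.481 M of C.
Step 3:
                   L          D          C
  Initial      5.553      1.756      1.963
  Change     -0.1465   -0.09765    0.04883
  Equil        5.406      1.659      2.012
  solve Keq expr → x = 0.04883; check Q = 0.004627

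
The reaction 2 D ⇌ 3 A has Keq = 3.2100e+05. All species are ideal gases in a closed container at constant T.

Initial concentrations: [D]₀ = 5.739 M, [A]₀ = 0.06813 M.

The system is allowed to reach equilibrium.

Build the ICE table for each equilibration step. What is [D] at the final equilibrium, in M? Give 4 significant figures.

Q₀ = 9.6016e-06 vs Keq = 3.2100e+05 ⇒ Q<K, forward
Step 1:
                  D         A
  Initial     5.739   0.06813
  Change     -5.694     8.542
  Equil     0.04459      8.61
  solve Keq expr → x = 2.847; check Q = 3.2100e+05

[D]_eq = 0.04459 M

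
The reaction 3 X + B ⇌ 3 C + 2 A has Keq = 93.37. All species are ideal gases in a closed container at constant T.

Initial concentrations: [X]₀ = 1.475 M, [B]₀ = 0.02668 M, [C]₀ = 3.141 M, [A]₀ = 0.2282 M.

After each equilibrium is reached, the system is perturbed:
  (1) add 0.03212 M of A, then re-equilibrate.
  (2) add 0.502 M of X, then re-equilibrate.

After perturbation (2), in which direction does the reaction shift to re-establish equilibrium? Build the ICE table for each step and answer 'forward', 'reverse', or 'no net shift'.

Q₀ = 18.85 vs Keq = 93.37 ⇒ Q<K, forward
Step 1:
                    X           B           C           A
  init          1.475     0.02668       3.141      0.2282
  Δ          -0.05445    -0.01815     0.05445      0.0363
  eq            1.421    0.008529       3.195      0.2645
  solve Keq expr → x = 0.01815; check Q = 93.37
Then add 0.03212 M of A.
Step 2:
                    X           B           C           A
  init          1.421    0.008529       3.195      0.2966
  Δ          0.005321    0.001774   -0.005321   -0.003547
  eq            1.426      0.0103        3.19      0.2931
  solve Keq expr → x = -0.001774; check Q = 93.37
Then add 0.502 M of X.
Step 3:
                    X           B           C           A
  init          1.928      0.0103        3.19      0.2931
  Δ          -0.01685   -0.005615     0.01685     0.01123
  eq            1.911    0.004687       3.207      0.3043
  solve Keq expr → x = 0.005615; check Q = 93.37

Direction: forward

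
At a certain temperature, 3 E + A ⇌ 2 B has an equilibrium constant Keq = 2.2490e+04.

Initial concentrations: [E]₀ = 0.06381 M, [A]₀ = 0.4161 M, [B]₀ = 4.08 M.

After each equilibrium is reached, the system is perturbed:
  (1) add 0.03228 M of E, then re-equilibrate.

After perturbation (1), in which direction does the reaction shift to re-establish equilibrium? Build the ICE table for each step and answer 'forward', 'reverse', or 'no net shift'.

Direction: forward

Q₀ = 1.5398e+05 vs Keq = 2.2490e+04 ⇒ Q>K, reverse
Step 1:
                   E          A          B
  Initial    0.06381     0.4161       4.08
  Change     0.05491     0.0183   -0.03661
  Equil       0.1187     0.4344      4.043
  solve Keq expr → x = -0.0183; check Q = 2.2490e+04
Then add 0.03228 M of E.
Step 2:
                   E          A          B
  Initial      0.151     0.4344      4.043
  Change    -0.03092   -0.01031    0.02061
  Equil       0.1201     0.4241      4.064
  solve Keq expr → x = 0.01031; check Q = 2.2490e+04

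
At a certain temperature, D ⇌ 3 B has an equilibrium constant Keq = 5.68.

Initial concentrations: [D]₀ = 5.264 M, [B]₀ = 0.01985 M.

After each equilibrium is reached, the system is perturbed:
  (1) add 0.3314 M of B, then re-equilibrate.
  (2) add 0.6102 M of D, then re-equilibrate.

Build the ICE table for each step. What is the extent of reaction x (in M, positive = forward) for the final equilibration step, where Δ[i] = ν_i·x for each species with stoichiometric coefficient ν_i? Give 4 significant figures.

x = 0.04034 M

Q₀ = 1.4858e-06 vs Keq = 5.68 ⇒ Q<K, forward
Step 1:
                  D         B
  I           5.264   0.01985
  C         -0.9608     2.882
  E           4.303     2.902
  solve Keq expr → x = 0.9608; check Q = 5.68
Then add 0.3314 M of B.
Step 2:
                  D         B
  I           4.303     3.234
  C          0.1028   -0.3085
  E           4.406     2.925
  solve Keq expr → x = -0.1028; check Q = 5.68
Then add 0.6102 M of D.
Step 3:
                  D         B
  I           5.016     2.925
  C        -0.04034     0.121
  E           4.976     3.046
  solve Keq expr → x = 0.04034; check Q = 5.68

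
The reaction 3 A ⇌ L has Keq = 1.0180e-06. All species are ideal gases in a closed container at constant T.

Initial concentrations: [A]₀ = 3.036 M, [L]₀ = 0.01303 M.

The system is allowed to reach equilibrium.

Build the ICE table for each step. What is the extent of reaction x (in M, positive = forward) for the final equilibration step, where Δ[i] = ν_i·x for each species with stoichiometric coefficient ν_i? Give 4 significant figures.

Q₀ = 4.6563e-04 vs Keq = 1.0180e-06 ⇒ Q>K, reverse
Step 1:
                  A         L
  Initial     3.036   0.01303
  Change      0.039    -0.013
  Equil       3.075 2.9599e-05
  solve Keq expr → x = -0.013; check Q = 1.0180e-06

x = -0.013 M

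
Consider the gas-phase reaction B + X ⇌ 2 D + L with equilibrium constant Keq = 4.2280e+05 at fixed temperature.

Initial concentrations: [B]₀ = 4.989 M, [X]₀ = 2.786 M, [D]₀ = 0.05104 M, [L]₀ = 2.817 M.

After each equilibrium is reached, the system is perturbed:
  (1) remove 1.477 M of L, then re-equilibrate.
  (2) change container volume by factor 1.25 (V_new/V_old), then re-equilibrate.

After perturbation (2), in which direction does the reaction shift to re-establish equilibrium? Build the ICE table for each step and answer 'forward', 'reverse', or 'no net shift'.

Direction: forward

Q₀ = 5.2798e-04 vs Keq = 4.2280e+05 ⇒ Q<K, forward
Step 1:
                    B           X           D           L
  Initial       4.989       2.786     0.05104       2.817
  Change       -2.786      -2.786       5.572       2.786
  Equil         2.203  1.9015e-04       5.623       5.603
  solve Keq expr → x = 2.786; check Q = 4.2280e+05
Then remove 1.477 M of L.
Step 2:
                    B           X           D           L
  Initial       2.203  1.9015e-04       5.623       4.126
  Change  -5.0118e-05 -5.0118e-05  1.0024e-04  5.0118e-05
  Equil         2.203  1.4003e-04       5.623       4.126
  solve Keq expr → x = 5.0118e-05; check Q = 4.2280e+05
Then change container volume by factor 1.25 (V_new/V_old).
Step 3:
                    B           X           D           L
  Initial       1.763  1.1203e-04       4.498       3.301
  Change  -2.2402e-05 -2.2402e-05  4.4804e-05  2.2402e-05
  Equil         1.762  8.9626e-05       4.498       3.301
  solve Keq expr → x = 2.2402e-05; check Q = 4.2280e+05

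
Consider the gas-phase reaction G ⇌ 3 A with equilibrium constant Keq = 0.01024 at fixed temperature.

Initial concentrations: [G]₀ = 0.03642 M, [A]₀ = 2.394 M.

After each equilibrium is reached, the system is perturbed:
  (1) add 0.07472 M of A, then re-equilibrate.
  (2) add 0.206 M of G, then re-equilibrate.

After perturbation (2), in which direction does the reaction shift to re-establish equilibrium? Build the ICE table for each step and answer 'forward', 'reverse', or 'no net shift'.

Direction: forward

Q₀ = 376.7 vs Keq = 0.01024 ⇒ Q>K, reverse
Step 1:
                   G          A
  init       0.03642      2.394
  Δ           0.7317     -2.195
  eq          0.7681     0.1989
  solve Keq expr → x = -0.7317; check Q = 0.01024
Then add 0.07472 M of A.
Step 2:
                   G          A
  init        0.7681     0.2736
  Δ          0.02422   -0.07265
  eq          0.7923     0.2009
  solve Keq expr → x = -0.02422; check Q = 0.01024
Then add 0.206 M of G.
Step 3:
                   G          A
  init        0.9983     0.2009
  Δ        -0.005237    0.01571
  eq          0.9931     0.2167
  solve Keq expr → x = 0.005237; check Q = 0.01024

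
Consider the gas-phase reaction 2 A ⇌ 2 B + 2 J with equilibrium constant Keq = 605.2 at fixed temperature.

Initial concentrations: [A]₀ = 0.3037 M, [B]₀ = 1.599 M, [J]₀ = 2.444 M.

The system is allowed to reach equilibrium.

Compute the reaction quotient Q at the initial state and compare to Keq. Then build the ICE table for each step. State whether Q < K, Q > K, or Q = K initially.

Q₀ = 165.6; Q < K (proceeds forward)

Q₀ = 165.6 vs Keq = 605.2 ⇒ Q<K, forward
Step 1:
                   A          B          J
  I           0.3037      1.599      2.444
  C          -0.1239     0.1239     0.1239
  E           0.1798      1.723      2.568
  solve Keq expr → x = 0.06193; check Q = 605.2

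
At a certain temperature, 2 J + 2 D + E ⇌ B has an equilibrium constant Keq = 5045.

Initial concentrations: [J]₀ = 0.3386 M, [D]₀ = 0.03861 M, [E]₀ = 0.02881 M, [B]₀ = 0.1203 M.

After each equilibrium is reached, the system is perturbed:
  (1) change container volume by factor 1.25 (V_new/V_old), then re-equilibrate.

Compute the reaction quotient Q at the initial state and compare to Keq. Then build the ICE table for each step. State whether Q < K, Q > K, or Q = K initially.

Q₀ = 2.4431e+04 vs Keq = 5045 ⇒ Q>K, reverse
Step 1:
                    J           D           E           B
  Initial      0.3386     0.03861     0.02881      0.1203
  Change      0.02438     0.02438     0.01219    -0.01219
  Equil         0.363     0.06299       0.041      0.1081
  solve Keq expr → x = -0.01219; check Q = 5045
Then change container volume by factor 1.25 (V_new/V_old).
Step 2:
                    J           D           E           B
  Initial      0.2904     0.05039      0.0328     0.08649
  Change      0.01454     0.01454    0.007268   -0.007268
  Equil        0.3049     0.06493     0.04007     0.07922
  solve Keq expr → x = -0.007268; check Q = 5045

Q₀ = 2.4431e+04; Q > K (proceeds reverse)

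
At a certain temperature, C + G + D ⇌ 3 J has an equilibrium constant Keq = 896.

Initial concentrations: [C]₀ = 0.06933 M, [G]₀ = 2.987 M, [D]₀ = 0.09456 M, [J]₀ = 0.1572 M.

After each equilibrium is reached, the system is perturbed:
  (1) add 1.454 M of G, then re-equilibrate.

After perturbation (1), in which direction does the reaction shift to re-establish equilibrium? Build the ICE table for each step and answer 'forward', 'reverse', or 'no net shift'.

Q₀ = 0.1984 vs Keq = 896 ⇒ Q<K, forward
Step 1:
                    C           G           D           J
  init        0.06933       2.987     0.09456      0.1572
  Δ          -0.06862    -0.06862    -0.06862      0.2059
  eq       7.0572e-04       2.918     0.02594      0.3631
  solve Keq expr → x = 0.06862; check Q = 896
Then add 1.454 M of G.
Step 2:
                    C           G           D           J
  init     7.0572e-04       4.372     0.02594      0.3631
  Δ       -2.2780e-04 -2.2780e-04 -2.2780e-04  6.8339e-04
  eq       4.7793e-04       4.372     0.02571      0.3638
  solve Keq expr → x = 2.2780e-04; check Q = 896

Direction: forward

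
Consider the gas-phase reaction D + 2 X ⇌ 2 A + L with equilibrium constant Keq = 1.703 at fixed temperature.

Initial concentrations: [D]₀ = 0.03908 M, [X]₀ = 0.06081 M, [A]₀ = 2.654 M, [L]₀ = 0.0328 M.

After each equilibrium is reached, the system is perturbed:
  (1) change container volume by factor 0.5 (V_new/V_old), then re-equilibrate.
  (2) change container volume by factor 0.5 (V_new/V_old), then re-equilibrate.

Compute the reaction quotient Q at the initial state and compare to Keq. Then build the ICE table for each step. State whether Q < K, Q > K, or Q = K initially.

Q₀ = 1599; Q > K (proceeds reverse)

Q₀ = 1599 vs Keq = 1.703 ⇒ Q>K, reverse
Step 1:
                  D         X         A         L
  Initial   0.03908   0.06081     2.654    0.0328
  Change    0.03251   0.06502  -0.06502  -0.03251
  Equil     0.07159    0.1258     2.589 2.8802e-04
  solve Keq expr → x = -0.03251; check Q = 1.703
Then change container volume by factor 0.5 (V_new/V_old).
Step 2:
                  D         X         A         L
  Initial    0.1432    0.2517     5.178 5.7603e-04
  Change          0         0         0         0
  Equil      0.1432    0.2517     5.178 5.7603e-04
  solve Keq expr → x = 0; check Q = 1.703
Then change container volume by factor 0.5 (V_new/V_old).
Step 3:
                  D         X         A         L
  Initial    0.2864    0.5033     10.36  0.001152
  Change          0         0         0         0
  Equil      0.2864    0.5033     10.36  0.001152
  solve Keq expr → x = 0; check Q = 1.703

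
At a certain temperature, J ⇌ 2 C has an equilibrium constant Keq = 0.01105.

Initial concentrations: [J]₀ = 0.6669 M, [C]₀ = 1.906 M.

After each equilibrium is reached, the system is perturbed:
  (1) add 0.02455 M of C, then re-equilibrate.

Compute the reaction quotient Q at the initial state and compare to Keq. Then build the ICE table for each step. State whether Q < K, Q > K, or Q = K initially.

Q₀ = 5.447 vs Keq = 0.01105 ⇒ Q>K, reverse
Step 1:
                    J           C
  I            0.6669       1.906
  C            0.8875      -1.775
  E             1.554      0.1311
  solve Keq expr → x = -0.8875; check Q = 0.01105
Then add 0.02455 M of C.
Step 2:
                    J           C
  I             1.554      0.1556
  C           0.01202    -0.02404
  E             1.566      0.1316
  solve Keq expr → x = -0.01202; check Q = 0.01105

Q₀ = 5.447; Q > K (proceeds reverse)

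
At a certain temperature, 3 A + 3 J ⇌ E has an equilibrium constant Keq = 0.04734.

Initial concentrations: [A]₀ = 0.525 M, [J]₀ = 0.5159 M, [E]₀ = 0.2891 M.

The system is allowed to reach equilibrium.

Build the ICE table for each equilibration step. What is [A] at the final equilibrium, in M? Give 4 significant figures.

Q₀ = 14.55 vs Keq = 0.04734 ⇒ Q>K, reverse
Step 1:
                    A           J           E
  init          0.525      0.5159      0.2891
  Δ            0.5945      0.5945     -0.1982
  eq            1.119        1.11     0.09093
  solve Keq expr → x = -0.1982; check Q = 0.04734

[A]_eq = 1.119 M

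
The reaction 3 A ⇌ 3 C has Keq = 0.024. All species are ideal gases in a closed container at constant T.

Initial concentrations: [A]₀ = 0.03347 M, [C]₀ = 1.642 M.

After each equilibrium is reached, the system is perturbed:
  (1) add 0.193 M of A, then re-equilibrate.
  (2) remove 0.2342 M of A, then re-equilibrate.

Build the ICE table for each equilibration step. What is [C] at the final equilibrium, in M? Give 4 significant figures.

Q₀ = 1.1807e+05 vs Keq = 0.024 ⇒ Q>K, reverse
Step 1:
                  A         C
  init      0.03347     1.642
  Δ           1.267    -1.267
  eq            1.3    0.3751
  solve Keq expr → x = -0.4223; check Q = 0.024
Then add 0.193 M of A.
Step 2:
                  A         C
  init        1.493    0.3751
  Δ        -0.04321   0.04321
  eq           1.45    0.4183
  solve Keq expr → x = 0.0144; check Q = 0.024
Then remove 0.2342 M of A.
Step 3:
                  A         C
  init        1.216    0.4183
  Δ         0.05243  -0.05243
  eq          1.268    0.3659
  solve Keq expr → x = -0.01748; check Q = 0.024

[C]_eq = 0.3659 M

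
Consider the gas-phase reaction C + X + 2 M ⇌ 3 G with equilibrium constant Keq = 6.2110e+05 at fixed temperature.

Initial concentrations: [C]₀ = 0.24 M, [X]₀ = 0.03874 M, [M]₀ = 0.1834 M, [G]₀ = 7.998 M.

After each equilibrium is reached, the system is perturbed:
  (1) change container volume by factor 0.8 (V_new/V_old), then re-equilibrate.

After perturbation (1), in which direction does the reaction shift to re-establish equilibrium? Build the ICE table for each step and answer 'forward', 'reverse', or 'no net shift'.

Q₀ = 1.6360e+06 vs Keq = 6.2110e+05 ⇒ Q>K, reverse
Step 1:
                    C           X           M           G
  Initial        0.24     0.03874      0.1834       7.998
  Change      0.02139     0.02139     0.04278    -0.06417
  Equil        0.2614     0.06013      0.2262       7.934
  solve Keq expr → x = -0.02139; check Q = 6.2110e+05
Then change container volume by factor 0.8 (V_new/V_old).
Step 2:
                    C           X           M           G
  Initial      0.3267     0.07516      0.2827       9.917
  Change    -0.006875   -0.006875    -0.01375     0.02063
  Equil        0.3199     0.06829       0.269       9.938
  solve Keq expr → x = 0.006875; check Q = 6.2110e+05

Direction: forward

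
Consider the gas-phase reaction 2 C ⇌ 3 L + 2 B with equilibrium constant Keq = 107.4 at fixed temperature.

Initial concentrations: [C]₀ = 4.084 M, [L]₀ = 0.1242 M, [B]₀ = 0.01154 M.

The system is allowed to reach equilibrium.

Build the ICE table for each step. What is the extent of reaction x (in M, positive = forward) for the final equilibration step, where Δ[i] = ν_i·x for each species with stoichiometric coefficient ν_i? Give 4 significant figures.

x = 1.202 M

Q₀ = 1.5297e-08 vs Keq = 107.4 ⇒ Q<K, forward
Step 1:
                  C         L         B
  init        4.084    0.1242   0.01154
  Δ          -2.404     3.606     2.404
  eq           1.68     3.731     2.416
  solve Keq expr → x = 1.202; check Q = 107.4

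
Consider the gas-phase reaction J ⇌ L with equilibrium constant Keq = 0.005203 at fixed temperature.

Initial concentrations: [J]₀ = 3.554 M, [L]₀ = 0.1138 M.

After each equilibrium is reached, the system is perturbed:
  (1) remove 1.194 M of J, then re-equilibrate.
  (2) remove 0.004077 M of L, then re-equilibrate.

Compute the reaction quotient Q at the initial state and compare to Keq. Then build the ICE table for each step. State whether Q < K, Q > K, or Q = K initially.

Q₀ = 0.03202 vs Keq = 0.005203 ⇒ Q>K, reverse
Step 1:
                    J           L
  I             3.554      0.1138
  C           0.09482    -0.09482
  E             3.649     0.01898
  solve Keq expr → x = -0.09482; check Q = 0.005203
Then remove 1.194 M of J.
Step 2:
                    J           L
  I             2.455     0.01898
  C           0.00618    -0.00618
  E             2.461      0.0128
  solve Keq expr → x = -0.00618; check Q = 0.005203
Then remove 0.004077 M of L.
Step 3:
                    J           L
  I             2.461    0.008728
  C         -0.004056    0.004056
  E             2.457     0.01278
  solve Keq expr → x = 0.004056; check Q = 0.005203

Q₀ = 0.03202; Q > K (proceeds reverse)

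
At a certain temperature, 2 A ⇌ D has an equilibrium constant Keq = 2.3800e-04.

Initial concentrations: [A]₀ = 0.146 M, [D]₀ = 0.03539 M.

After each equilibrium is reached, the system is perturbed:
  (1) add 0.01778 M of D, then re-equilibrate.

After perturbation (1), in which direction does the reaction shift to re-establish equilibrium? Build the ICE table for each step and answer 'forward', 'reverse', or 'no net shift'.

Q₀ = 1.66 vs Keq = 2.3800e-04 ⇒ Q>K, reverse
Step 1:
                  A         D
  I           0.146   0.03539
  C         0.07076  -0.03538
  E          0.2168 1.1182e-05
  solve Keq expr → x = -0.03538; check Q = 2.3800e-04
Then add 0.01778 M of D.
Step 2:
                  A         D
  I          0.2168   0.01779
  C         0.03555  -0.01778
  E          0.2523 1.5151e-05
  solve Keq expr → x = -0.01778; check Q = 2.3800e-04

Direction: reverse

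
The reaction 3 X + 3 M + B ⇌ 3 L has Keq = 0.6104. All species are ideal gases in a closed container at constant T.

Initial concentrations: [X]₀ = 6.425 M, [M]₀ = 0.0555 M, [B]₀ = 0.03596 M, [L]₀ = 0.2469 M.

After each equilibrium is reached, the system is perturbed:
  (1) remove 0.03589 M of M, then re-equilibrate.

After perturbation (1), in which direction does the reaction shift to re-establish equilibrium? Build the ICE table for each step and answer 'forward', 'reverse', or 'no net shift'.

Q₀ = 9.231 vs Keq = 0.6104 ⇒ Q>K, reverse
Step 1:
                   X          M          B          L
  init         6.425     0.0555    0.03596     0.2469
  Δ          0.04426    0.04426    0.01475   -0.04426
  eq           6.469    0.09976    0.05071     0.2026
  solve Keq expr → x = -0.01475; check Q = 0.6104
Then remove 0.03589 M of M.
Step 2:
                   X          M          B          L
  init         6.469    0.06387    0.05071     0.2026
  Δ           0.0213     0.0213   0.007102    -0.0213
  eq           6.491    0.08518    0.05782     0.1813
  solve Keq expr → x = -0.007102; check Q = 0.6104

Direction: reverse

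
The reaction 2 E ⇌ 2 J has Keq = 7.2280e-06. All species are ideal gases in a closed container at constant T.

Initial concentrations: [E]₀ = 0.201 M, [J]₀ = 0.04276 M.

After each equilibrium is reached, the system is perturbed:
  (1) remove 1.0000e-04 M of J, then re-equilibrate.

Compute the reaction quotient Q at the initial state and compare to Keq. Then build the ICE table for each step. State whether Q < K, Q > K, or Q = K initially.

Q₀ = 0.04526 vs Keq = 7.2280e-06 ⇒ Q>K, reverse
Step 1:
                    E           J
  init          0.201     0.04276
  Δ           0.04211    -0.04211
  eq           0.2431  6.5359e-04
  solve Keq expr → x = -0.02105; check Q = 7.2280e-06
Then remove 1.0000e-04 M of J.
Step 2:
                    E           J
  init         0.2431  5.5359e-04
  Δ       -9.9732e-05  9.9732e-05
  eq            0.243  6.5332e-04
  solve Keq expr → x = 4.9866e-05; check Q = 7.2280e-06

Q₀ = 0.04526; Q > K (proceeds reverse)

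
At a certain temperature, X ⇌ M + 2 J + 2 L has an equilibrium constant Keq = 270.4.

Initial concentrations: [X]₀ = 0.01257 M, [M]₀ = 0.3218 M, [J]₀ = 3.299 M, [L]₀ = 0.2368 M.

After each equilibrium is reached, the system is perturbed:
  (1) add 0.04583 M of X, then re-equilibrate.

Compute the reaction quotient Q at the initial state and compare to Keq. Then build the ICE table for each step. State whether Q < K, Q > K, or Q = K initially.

Q₀ = 15.62 vs Keq = 270.4 ⇒ Q<K, forward
Step 1:
                  X         M         J         L
  init      0.01257    0.3218     3.299    0.2368
  Δ        -0.01165   0.01165    0.0233    0.0233
  eq      9.2082e-04    0.3334     3.322    0.2601
  solve Keq expr → x = 0.01165; check Q = 270.4
Then add 0.04583 M of X.
Step 2:
                  X         M         J         L
  init      0.04675    0.3334     3.322    0.2601
  Δ        -0.04476   0.04476   0.08952   0.08952
  eq        0.00199    0.3782     3.412    0.3496
  solve Keq expr → x = 0.04476; check Q = 270.4

Q₀ = 15.62; Q < K (proceeds forward)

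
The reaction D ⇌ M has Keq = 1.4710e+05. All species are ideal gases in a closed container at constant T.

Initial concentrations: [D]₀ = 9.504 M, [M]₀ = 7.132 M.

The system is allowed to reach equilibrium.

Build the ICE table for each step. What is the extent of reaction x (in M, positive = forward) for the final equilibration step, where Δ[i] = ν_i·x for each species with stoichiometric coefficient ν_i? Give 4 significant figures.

Q₀ = 0.7504 vs Keq = 1.4710e+05 ⇒ Q<K, forward
Step 1:
                   D          M
  init         9.504      7.132
  Δ           -9.504      9.504
  eq      1.1309e-04      16.64
  solve Keq expr → x = 9.504; check Q = 1.4710e+05

x = 9.504 M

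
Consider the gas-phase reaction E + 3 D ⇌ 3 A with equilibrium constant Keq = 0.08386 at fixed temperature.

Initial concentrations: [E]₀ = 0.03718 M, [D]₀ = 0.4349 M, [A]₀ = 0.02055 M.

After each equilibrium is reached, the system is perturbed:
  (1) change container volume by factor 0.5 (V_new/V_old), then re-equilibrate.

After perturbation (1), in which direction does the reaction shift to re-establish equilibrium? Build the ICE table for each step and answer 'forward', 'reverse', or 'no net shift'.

Q₀ = 0.002838 vs Keq = 0.08386 ⇒ Q<K, forward
Step 1:
                    E           D           A
  init        0.03718      0.4349     0.02055
  Δ          -0.01068    -0.03203     0.03203
  eq           0.0265      0.4029     0.05258
  solve Keq expr → x = 0.01068; check Q = 0.08386
Then change container volume by factor 0.5 (V_new/V_old).
Step 2:
                    E           D           A
  init        0.05301      0.8057      0.1052
  Δ         -0.006296    -0.01889     0.01889
  eq          0.04671      0.7869       0.124
  solve Keq expr → x = 0.006296; check Q = 0.08386

Direction: forward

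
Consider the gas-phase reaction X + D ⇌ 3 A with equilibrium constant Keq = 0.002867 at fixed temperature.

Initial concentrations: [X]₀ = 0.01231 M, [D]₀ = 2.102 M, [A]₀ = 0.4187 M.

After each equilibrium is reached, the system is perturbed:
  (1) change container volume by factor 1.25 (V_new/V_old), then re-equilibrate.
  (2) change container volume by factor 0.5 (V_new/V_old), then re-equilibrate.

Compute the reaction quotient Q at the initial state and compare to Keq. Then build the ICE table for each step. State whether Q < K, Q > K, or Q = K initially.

Q₀ = 2.837; Q > K (proceeds reverse)

Q₀ = 2.837 vs Keq = 0.002867 ⇒ Q>K, reverse
Step 1:
                    X           D           A
  init        0.01231       2.102      0.4187
  Δ             0.109       0.109     -0.3271
  eq           0.1213       2.211     0.09162
  solve Keq expr → x = -0.109; check Q = 0.002867
Then change container volume by factor 1.25 (V_new/V_old).
Step 2:
                    X           D           A
  init        0.09707       1.769      0.0733
  Δ         -0.001722   -0.001722    0.005165
  eq          0.09535       1.767     0.07846
  solve Keq expr → x = 0.001722; check Q = 0.002867
Then change container volume by factor 0.5 (V_new/V_old).
Step 3:
                    X           D           A
  init         0.1907       3.534      0.1569
  Δ           0.01004     0.01004    -0.03011
  eq           0.2007       3.544      0.1268
  solve Keq expr → x = -0.01004; check Q = 0.002867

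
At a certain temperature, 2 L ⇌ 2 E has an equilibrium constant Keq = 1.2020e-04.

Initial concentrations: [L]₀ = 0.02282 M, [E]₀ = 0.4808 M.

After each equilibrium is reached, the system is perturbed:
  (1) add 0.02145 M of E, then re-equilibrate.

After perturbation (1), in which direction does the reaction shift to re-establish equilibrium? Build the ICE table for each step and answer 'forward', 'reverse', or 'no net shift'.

Direction: reverse

Q₀ = 443.9 vs Keq = 1.2020e-04 ⇒ Q>K, reverse
Step 1:
                   L          E
  Initial    0.02282     0.4808
  Change      0.4753    -0.4753
  Equil       0.4982   0.005462
  solve Keq expr → x = -0.2377; check Q = 1.2020e-04
Then add 0.02145 M of E.
Step 2:
                   L          E
  Initial     0.4982    0.02691
  Change     0.02122   -0.02122
  Equil       0.5194   0.005694
  solve Keq expr → x = -0.01061; check Q = 1.2020e-04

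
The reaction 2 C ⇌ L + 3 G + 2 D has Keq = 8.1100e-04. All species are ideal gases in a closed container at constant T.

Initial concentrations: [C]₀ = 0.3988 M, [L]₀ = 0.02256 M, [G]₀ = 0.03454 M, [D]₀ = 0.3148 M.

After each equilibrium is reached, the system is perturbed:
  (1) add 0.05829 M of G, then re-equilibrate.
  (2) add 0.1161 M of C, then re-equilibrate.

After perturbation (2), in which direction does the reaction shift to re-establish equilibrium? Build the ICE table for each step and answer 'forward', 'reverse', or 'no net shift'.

Q₀ = 5.7925e-07 vs Keq = 8.1100e-04 ⇒ Q<K, forward
Step 1:
                  C         L         G         D
  init       0.3988   0.02256   0.03454    0.3148
  Δ        -0.09813   0.04907    0.1472   0.09813
  eq         0.3007   0.07163    0.1817    0.4129
  solve Keq expr → x = 0.04907; check Q = 8.1100e-04
Then add 0.05829 M of G.
Step 2:
                  C         L         G         D
  init       0.3007   0.07163      0.24    0.4129
  Δ         0.02135  -0.01068  -0.03203  -0.02135
  eq          0.322   0.06095     0.208    0.3916
  solve Keq expr → x = -0.01068; check Q = 8.1100e-04
Then add 0.1161 M of C.
Step 3:
                  C         L         G         D
  init       0.4381   0.06095     0.208    0.3916
  Δ        -0.01628  0.008142   0.02443   0.01628
  eq         0.4218   0.06909    0.2324    0.4079
  solve Keq expr → x = 0.008142; check Q = 8.1100e-04

Direction: forward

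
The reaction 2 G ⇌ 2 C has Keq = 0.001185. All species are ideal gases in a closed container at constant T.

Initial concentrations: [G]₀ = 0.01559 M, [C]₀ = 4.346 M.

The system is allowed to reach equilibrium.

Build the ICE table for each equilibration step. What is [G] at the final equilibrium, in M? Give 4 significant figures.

Q₀ = 7.7712e+04 vs Keq = 0.001185 ⇒ Q>K, reverse
Step 1:
                    G           C
  I           0.01559       4.346
  C             4.201      -4.201
  E             4.216      0.1451
  solve Keq expr → x = -2.1; check Q = 0.001185

[G]_eq = 4.216 M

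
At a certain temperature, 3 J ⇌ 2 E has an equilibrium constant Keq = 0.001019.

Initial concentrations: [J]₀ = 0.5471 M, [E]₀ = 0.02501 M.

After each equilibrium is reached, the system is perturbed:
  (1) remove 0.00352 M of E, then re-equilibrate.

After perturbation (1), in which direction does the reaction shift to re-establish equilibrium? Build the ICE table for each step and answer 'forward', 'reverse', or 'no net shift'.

Q₀ = 0.00382 vs Keq = 0.001019 ⇒ Q>K, reverse
Step 1:
                    J           E
  Initial      0.5471     0.02501
  Change      0.01722    -0.01148
  Equil        0.5643     0.01353
  solve Keq expr → x = -0.005739; check Q = 0.001019
Then remove 0.00352 M of E.
Step 2:
                    J           E
  Initial      0.5643     0.01001
  Change     -0.00501     0.00334
  Equil        0.5593     0.01335
  solve Keq expr → x = 0.00167; check Q = 0.001019

Direction: forward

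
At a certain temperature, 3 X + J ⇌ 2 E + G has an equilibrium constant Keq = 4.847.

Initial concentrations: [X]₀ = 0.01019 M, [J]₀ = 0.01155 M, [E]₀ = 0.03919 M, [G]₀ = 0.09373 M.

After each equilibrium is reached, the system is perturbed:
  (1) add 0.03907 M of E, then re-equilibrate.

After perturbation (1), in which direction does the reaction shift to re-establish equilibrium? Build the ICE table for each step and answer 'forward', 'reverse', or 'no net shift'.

Direction: reverse

Q₀ = 1.1779e+04 vs Keq = 4.847 ⇒ Q>K, reverse
Step 1:
                   X          J          E          G
  Initial    0.01019    0.01155    0.03919    0.09373
  Change     0.03895    0.01298   -0.02597   -0.01298
  Equil      0.04914    0.02453    0.01322    0.08075
  solve Keq expr → x = -0.01298; check Q = 4.847
Then add 0.03907 M of E.
Step 2:
                   X          J          E          G
  Initial    0.04914    0.02453    0.05229    0.08075
  Change     0.02874    0.00958   -0.01916   -0.00958
  Equil      0.07788    0.03411    0.03313    0.07117
  solve Keq expr → x = -0.00958; check Q = 4.847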